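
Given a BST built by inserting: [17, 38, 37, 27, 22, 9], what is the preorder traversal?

Tree insertion order: [17, 38, 37, 27, 22, 9]
Tree (level-order array): [17, 9, 38, None, None, 37, None, 27, None, 22]
Preorder traversal: [17, 9, 38, 37, 27, 22]


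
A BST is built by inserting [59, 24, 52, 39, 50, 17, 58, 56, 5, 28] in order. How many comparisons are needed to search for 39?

Search path for 39: 59 -> 24 -> 52 -> 39
Found: True
Comparisons: 4


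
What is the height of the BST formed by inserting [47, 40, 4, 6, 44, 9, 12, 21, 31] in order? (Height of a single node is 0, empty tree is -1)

Insertion order: [47, 40, 4, 6, 44, 9, 12, 21, 31]
Tree (level-order array): [47, 40, None, 4, 44, None, 6, None, None, None, 9, None, 12, None, 21, None, 31]
Compute height bottom-up (empty subtree = -1):
  height(31) = 1 + max(-1, -1) = 0
  height(21) = 1 + max(-1, 0) = 1
  height(12) = 1 + max(-1, 1) = 2
  height(9) = 1 + max(-1, 2) = 3
  height(6) = 1 + max(-1, 3) = 4
  height(4) = 1 + max(-1, 4) = 5
  height(44) = 1 + max(-1, -1) = 0
  height(40) = 1 + max(5, 0) = 6
  height(47) = 1 + max(6, -1) = 7
Height = 7


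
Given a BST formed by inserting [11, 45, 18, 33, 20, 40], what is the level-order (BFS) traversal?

Tree insertion order: [11, 45, 18, 33, 20, 40]
Tree (level-order array): [11, None, 45, 18, None, None, 33, 20, 40]
BFS from the root, enqueuing left then right child of each popped node:
  queue [11] -> pop 11, enqueue [45], visited so far: [11]
  queue [45] -> pop 45, enqueue [18], visited so far: [11, 45]
  queue [18] -> pop 18, enqueue [33], visited so far: [11, 45, 18]
  queue [33] -> pop 33, enqueue [20, 40], visited so far: [11, 45, 18, 33]
  queue [20, 40] -> pop 20, enqueue [none], visited so far: [11, 45, 18, 33, 20]
  queue [40] -> pop 40, enqueue [none], visited so far: [11, 45, 18, 33, 20, 40]
Result: [11, 45, 18, 33, 20, 40]


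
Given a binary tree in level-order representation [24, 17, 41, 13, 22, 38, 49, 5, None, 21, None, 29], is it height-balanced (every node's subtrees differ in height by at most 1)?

Tree (level-order array): [24, 17, 41, 13, 22, 38, 49, 5, None, 21, None, 29]
Definition: a tree is height-balanced if, at every node, |h(left) - h(right)| <= 1 (empty subtree has height -1).
Bottom-up per-node check:
  node 5: h_left=-1, h_right=-1, diff=0 [OK], height=0
  node 13: h_left=0, h_right=-1, diff=1 [OK], height=1
  node 21: h_left=-1, h_right=-1, diff=0 [OK], height=0
  node 22: h_left=0, h_right=-1, diff=1 [OK], height=1
  node 17: h_left=1, h_right=1, diff=0 [OK], height=2
  node 29: h_left=-1, h_right=-1, diff=0 [OK], height=0
  node 38: h_left=0, h_right=-1, diff=1 [OK], height=1
  node 49: h_left=-1, h_right=-1, diff=0 [OK], height=0
  node 41: h_left=1, h_right=0, diff=1 [OK], height=2
  node 24: h_left=2, h_right=2, diff=0 [OK], height=3
All nodes satisfy the balance condition.
Result: Balanced


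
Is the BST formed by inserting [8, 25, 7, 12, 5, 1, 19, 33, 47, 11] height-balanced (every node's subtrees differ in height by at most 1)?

Tree (level-order array): [8, 7, 25, 5, None, 12, 33, 1, None, 11, 19, None, 47]
Definition: a tree is height-balanced if, at every node, |h(left) - h(right)| <= 1 (empty subtree has height -1).
Bottom-up per-node check:
  node 1: h_left=-1, h_right=-1, diff=0 [OK], height=0
  node 5: h_left=0, h_right=-1, diff=1 [OK], height=1
  node 7: h_left=1, h_right=-1, diff=2 [FAIL (|1--1|=2 > 1)], height=2
  node 11: h_left=-1, h_right=-1, diff=0 [OK], height=0
  node 19: h_left=-1, h_right=-1, diff=0 [OK], height=0
  node 12: h_left=0, h_right=0, diff=0 [OK], height=1
  node 47: h_left=-1, h_right=-1, diff=0 [OK], height=0
  node 33: h_left=-1, h_right=0, diff=1 [OK], height=1
  node 25: h_left=1, h_right=1, diff=0 [OK], height=2
  node 8: h_left=2, h_right=2, diff=0 [OK], height=3
Node 7 violates the condition: |1 - -1| = 2 > 1.
Result: Not balanced


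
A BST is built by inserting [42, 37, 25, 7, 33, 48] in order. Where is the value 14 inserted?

Starting tree (level order): [42, 37, 48, 25, None, None, None, 7, 33]
Insertion path: 42 -> 37 -> 25 -> 7
Result: insert 14 as right child of 7
Final tree (level order): [42, 37, 48, 25, None, None, None, 7, 33, None, 14]


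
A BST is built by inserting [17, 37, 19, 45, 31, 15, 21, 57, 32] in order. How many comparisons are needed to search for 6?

Search path for 6: 17 -> 15
Found: False
Comparisons: 2


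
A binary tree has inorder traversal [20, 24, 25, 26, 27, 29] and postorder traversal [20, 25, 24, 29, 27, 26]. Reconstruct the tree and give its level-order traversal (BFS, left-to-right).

Inorder:   [20, 24, 25, 26, 27, 29]
Postorder: [20, 25, 24, 29, 27, 26]
Algorithm: postorder visits root last, so walk postorder right-to-left;
each value is the root of the current inorder slice — split it at that
value, recurse on the right subtree first, then the left.
Recursive splits:
  root=26; inorder splits into left=[20, 24, 25], right=[27, 29]
  root=27; inorder splits into left=[], right=[29]
  root=29; inorder splits into left=[], right=[]
  root=24; inorder splits into left=[20], right=[25]
  root=25; inorder splits into left=[], right=[]
  root=20; inorder splits into left=[], right=[]
Reconstructed level-order: [26, 24, 27, 20, 25, 29]


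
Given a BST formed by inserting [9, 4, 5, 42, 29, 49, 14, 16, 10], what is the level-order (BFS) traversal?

Tree insertion order: [9, 4, 5, 42, 29, 49, 14, 16, 10]
Tree (level-order array): [9, 4, 42, None, 5, 29, 49, None, None, 14, None, None, None, 10, 16]
BFS from the root, enqueuing left then right child of each popped node:
  queue [9] -> pop 9, enqueue [4, 42], visited so far: [9]
  queue [4, 42] -> pop 4, enqueue [5], visited so far: [9, 4]
  queue [42, 5] -> pop 42, enqueue [29, 49], visited so far: [9, 4, 42]
  queue [5, 29, 49] -> pop 5, enqueue [none], visited so far: [9, 4, 42, 5]
  queue [29, 49] -> pop 29, enqueue [14], visited so far: [9, 4, 42, 5, 29]
  queue [49, 14] -> pop 49, enqueue [none], visited so far: [9, 4, 42, 5, 29, 49]
  queue [14] -> pop 14, enqueue [10, 16], visited so far: [9, 4, 42, 5, 29, 49, 14]
  queue [10, 16] -> pop 10, enqueue [none], visited so far: [9, 4, 42, 5, 29, 49, 14, 10]
  queue [16] -> pop 16, enqueue [none], visited so far: [9, 4, 42, 5, 29, 49, 14, 10, 16]
Result: [9, 4, 42, 5, 29, 49, 14, 10, 16]


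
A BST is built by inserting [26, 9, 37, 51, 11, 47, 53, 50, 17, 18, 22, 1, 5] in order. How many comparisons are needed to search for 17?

Search path for 17: 26 -> 9 -> 11 -> 17
Found: True
Comparisons: 4


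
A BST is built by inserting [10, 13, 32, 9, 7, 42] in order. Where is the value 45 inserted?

Starting tree (level order): [10, 9, 13, 7, None, None, 32, None, None, None, 42]
Insertion path: 10 -> 13 -> 32 -> 42
Result: insert 45 as right child of 42
Final tree (level order): [10, 9, 13, 7, None, None, 32, None, None, None, 42, None, 45]


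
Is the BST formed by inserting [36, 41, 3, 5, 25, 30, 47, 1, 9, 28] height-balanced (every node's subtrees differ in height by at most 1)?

Tree (level-order array): [36, 3, 41, 1, 5, None, 47, None, None, None, 25, None, None, 9, 30, None, None, 28]
Definition: a tree is height-balanced if, at every node, |h(left) - h(right)| <= 1 (empty subtree has height -1).
Bottom-up per-node check:
  node 1: h_left=-1, h_right=-1, diff=0 [OK], height=0
  node 9: h_left=-1, h_right=-1, diff=0 [OK], height=0
  node 28: h_left=-1, h_right=-1, diff=0 [OK], height=0
  node 30: h_left=0, h_right=-1, diff=1 [OK], height=1
  node 25: h_left=0, h_right=1, diff=1 [OK], height=2
  node 5: h_left=-1, h_right=2, diff=3 [FAIL (|-1-2|=3 > 1)], height=3
  node 3: h_left=0, h_right=3, diff=3 [FAIL (|0-3|=3 > 1)], height=4
  node 47: h_left=-1, h_right=-1, diff=0 [OK], height=0
  node 41: h_left=-1, h_right=0, diff=1 [OK], height=1
  node 36: h_left=4, h_right=1, diff=3 [FAIL (|4-1|=3 > 1)], height=5
Node 5 violates the condition: |-1 - 2| = 3 > 1.
Result: Not balanced


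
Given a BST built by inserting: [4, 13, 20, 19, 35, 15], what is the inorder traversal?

Tree insertion order: [4, 13, 20, 19, 35, 15]
Tree (level-order array): [4, None, 13, None, 20, 19, 35, 15]
Inorder traversal: [4, 13, 15, 19, 20, 35]


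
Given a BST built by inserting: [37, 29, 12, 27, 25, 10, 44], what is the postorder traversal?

Tree insertion order: [37, 29, 12, 27, 25, 10, 44]
Tree (level-order array): [37, 29, 44, 12, None, None, None, 10, 27, None, None, 25]
Postorder traversal: [10, 25, 27, 12, 29, 44, 37]


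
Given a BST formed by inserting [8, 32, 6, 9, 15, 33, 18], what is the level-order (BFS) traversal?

Tree insertion order: [8, 32, 6, 9, 15, 33, 18]
Tree (level-order array): [8, 6, 32, None, None, 9, 33, None, 15, None, None, None, 18]
BFS from the root, enqueuing left then right child of each popped node:
  queue [8] -> pop 8, enqueue [6, 32], visited so far: [8]
  queue [6, 32] -> pop 6, enqueue [none], visited so far: [8, 6]
  queue [32] -> pop 32, enqueue [9, 33], visited so far: [8, 6, 32]
  queue [9, 33] -> pop 9, enqueue [15], visited so far: [8, 6, 32, 9]
  queue [33, 15] -> pop 33, enqueue [none], visited so far: [8, 6, 32, 9, 33]
  queue [15] -> pop 15, enqueue [18], visited so far: [8, 6, 32, 9, 33, 15]
  queue [18] -> pop 18, enqueue [none], visited so far: [8, 6, 32, 9, 33, 15, 18]
Result: [8, 6, 32, 9, 33, 15, 18]


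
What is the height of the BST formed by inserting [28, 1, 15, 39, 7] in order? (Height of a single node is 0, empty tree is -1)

Insertion order: [28, 1, 15, 39, 7]
Tree (level-order array): [28, 1, 39, None, 15, None, None, 7]
Compute height bottom-up (empty subtree = -1):
  height(7) = 1 + max(-1, -1) = 0
  height(15) = 1 + max(0, -1) = 1
  height(1) = 1 + max(-1, 1) = 2
  height(39) = 1 + max(-1, -1) = 0
  height(28) = 1 + max(2, 0) = 3
Height = 3


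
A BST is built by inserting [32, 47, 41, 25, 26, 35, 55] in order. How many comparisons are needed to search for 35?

Search path for 35: 32 -> 47 -> 41 -> 35
Found: True
Comparisons: 4


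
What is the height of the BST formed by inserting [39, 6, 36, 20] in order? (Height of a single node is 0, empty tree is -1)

Insertion order: [39, 6, 36, 20]
Tree (level-order array): [39, 6, None, None, 36, 20]
Compute height bottom-up (empty subtree = -1):
  height(20) = 1 + max(-1, -1) = 0
  height(36) = 1 + max(0, -1) = 1
  height(6) = 1 + max(-1, 1) = 2
  height(39) = 1 + max(2, -1) = 3
Height = 3


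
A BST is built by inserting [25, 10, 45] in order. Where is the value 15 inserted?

Starting tree (level order): [25, 10, 45]
Insertion path: 25 -> 10
Result: insert 15 as right child of 10
Final tree (level order): [25, 10, 45, None, 15]


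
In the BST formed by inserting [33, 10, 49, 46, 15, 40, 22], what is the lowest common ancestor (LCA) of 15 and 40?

Tree insertion order: [33, 10, 49, 46, 15, 40, 22]
Tree (level-order array): [33, 10, 49, None, 15, 46, None, None, 22, 40]
In a BST, the LCA of p=15, q=40 is the first node v on the
root-to-leaf path with p <= v <= q (go left if both < v, right if both > v).
Walk from root:
  at 33: 15 <= 33 <= 40, this is the LCA
LCA = 33


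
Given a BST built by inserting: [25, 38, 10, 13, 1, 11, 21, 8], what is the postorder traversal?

Tree insertion order: [25, 38, 10, 13, 1, 11, 21, 8]
Tree (level-order array): [25, 10, 38, 1, 13, None, None, None, 8, 11, 21]
Postorder traversal: [8, 1, 11, 21, 13, 10, 38, 25]


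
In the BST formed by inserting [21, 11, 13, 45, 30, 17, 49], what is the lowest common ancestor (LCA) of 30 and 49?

Tree insertion order: [21, 11, 13, 45, 30, 17, 49]
Tree (level-order array): [21, 11, 45, None, 13, 30, 49, None, 17]
In a BST, the LCA of p=30, q=49 is the first node v on the
root-to-leaf path with p <= v <= q (go left if both < v, right if both > v).
Walk from root:
  at 21: both 30 and 49 > 21, go right
  at 45: 30 <= 45 <= 49, this is the LCA
LCA = 45


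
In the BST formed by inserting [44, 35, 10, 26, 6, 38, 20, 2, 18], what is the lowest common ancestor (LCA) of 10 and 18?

Tree insertion order: [44, 35, 10, 26, 6, 38, 20, 2, 18]
Tree (level-order array): [44, 35, None, 10, 38, 6, 26, None, None, 2, None, 20, None, None, None, 18]
In a BST, the LCA of p=10, q=18 is the first node v on the
root-to-leaf path with p <= v <= q (go left if both < v, right if both > v).
Walk from root:
  at 44: both 10 and 18 < 44, go left
  at 35: both 10 and 18 < 35, go left
  at 10: 10 <= 10 <= 18, this is the LCA
LCA = 10


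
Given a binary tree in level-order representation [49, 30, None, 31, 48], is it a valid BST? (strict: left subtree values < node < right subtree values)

Level-order array: [49, 30, None, 31, 48]
Validate using subtree bounds (lo, hi): at each node, require lo < value < hi,
then recurse left with hi=value and right with lo=value.
Preorder trace (stopping at first violation):
  at node 49 with bounds (-inf, +inf): OK
  at node 30 with bounds (-inf, 49): OK
  at node 31 with bounds (-inf, 30): VIOLATION
Node 31 violates its bound: not (-inf < 31 < 30).
Result: Not a valid BST


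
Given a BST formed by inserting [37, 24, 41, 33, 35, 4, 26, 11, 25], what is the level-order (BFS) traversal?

Tree insertion order: [37, 24, 41, 33, 35, 4, 26, 11, 25]
Tree (level-order array): [37, 24, 41, 4, 33, None, None, None, 11, 26, 35, None, None, 25]
BFS from the root, enqueuing left then right child of each popped node:
  queue [37] -> pop 37, enqueue [24, 41], visited so far: [37]
  queue [24, 41] -> pop 24, enqueue [4, 33], visited so far: [37, 24]
  queue [41, 4, 33] -> pop 41, enqueue [none], visited so far: [37, 24, 41]
  queue [4, 33] -> pop 4, enqueue [11], visited so far: [37, 24, 41, 4]
  queue [33, 11] -> pop 33, enqueue [26, 35], visited so far: [37, 24, 41, 4, 33]
  queue [11, 26, 35] -> pop 11, enqueue [none], visited so far: [37, 24, 41, 4, 33, 11]
  queue [26, 35] -> pop 26, enqueue [25], visited so far: [37, 24, 41, 4, 33, 11, 26]
  queue [35, 25] -> pop 35, enqueue [none], visited so far: [37, 24, 41, 4, 33, 11, 26, 35]
  queue [25] -> pop 25, enqueue [none], visited so far: [37, 24, 41, 4, 33, 11, 26, 35, 25]
Result: [37, 24, 41, 4, 33, 11, 26, 35, 25]


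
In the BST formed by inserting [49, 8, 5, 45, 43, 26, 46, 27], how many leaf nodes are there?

Tree built from: [49, 8, 5, 45, 43, 26, 46, 27]
Tree (level-order array): [49, 8, None, 5, 45, None, None, 43, 46, 26, None, None, None, None, 27]
Rule: A leaf has 0 children.
Per-node child counts:
  node 49: 1 child(ren)
  node 8: 2 child(ren)
  node 5: 0 child(ren)
  node 45: 2 child(ren)
  node 43: 1 child(ren)
  node 26: 1 child(ren)
  node 27: 0 child(ren)
  node 46: 0 child(ren)
Matching nodes: [5, 27, 46]
Count of leaf nodes: 3


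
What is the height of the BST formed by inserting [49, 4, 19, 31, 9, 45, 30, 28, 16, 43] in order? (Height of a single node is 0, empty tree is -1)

Insertion order: [49, 4, 19, 31, 9, 45, 30, 28, 16, 43]
Tree (level-order array): [49, 4, None, None, 19, 9, 31, None, 16, 30, 45, None, None, 28, None, 43]
Compute height bottom-up (empty subtree = -1):
  height(16) = 1 + max(-1, -1) = 0
  height(9) = 1 + max(-1, 0) = 1
  height(28) = 1 + max(-1, -1) = 0
  height(30) = 1 + max(0, -1) = 1
  height(43) = 1 + max(-1, -1) = 0
  height(45) = 1 + max(0, -1) = 1
  height(31) = 1 + max(1, 1) = 2
  height(19) = 1 + max(1, 2) = 3
  height(4) = 1 + max(-1, 3) = 4
  height(49) = 1 + max(4, -1) = 5
Height = 5


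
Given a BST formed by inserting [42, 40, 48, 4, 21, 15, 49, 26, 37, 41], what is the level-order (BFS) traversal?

Tree insertion order: [42, 40, 48, 4, 21, 15, 49, 26, 37, 41]
Tree (level-order array): [42, 40, 48, 4, 41, None, 49, None, 21, None, None, None, None, 15, 26, None, None, None, 37]
BFS from the root, enqueuing left then right child of each popped node:
  queue [42] -> pop 42, enqueue [40, 48], visited so far: [42]
  queue [40, 48] -> pop 40, enqueue [4, 41], visited so far: [42, 40]
  queue [48, 4, 41] -> pop 48, enqueue [49], visited so far: [42, 40, 48]
  queue [4, 41, 49] -> pop 4, enqueue [21], visited so far: [42, 40, 48, 4]
  queue [41, 49, 21] -> pop 41, enqueue [none], visited so far: [42, 40, 48, 4, 41]
  queue [49, 21] -> pop 49, enqueue [none], visited so far: [42, 40, 48, 4, 41, 49]
  queue [21] -> pop 21, enqueue [15, 26], visited so far: [42, 40, 48, 4, 41, 49, 21]
  queue [15, 26] -> pop 15, enqueue [none], visited so far: [42, 40, 48, 4, 41, 49, 21, 15]
  queue [26] -> pop 26, enqueue [37], visited so far: [42, 40, 48, 4, 41, 49, 21, 15, 26]
  queue [37] -> pop 37, enqueue [none], visited so far: [42, 40, 48, 4, 41, 49, 21, 15, 26, 37]
Result: [42, 40, 48, 4, 41, 49, 21, 15, 26, 37]


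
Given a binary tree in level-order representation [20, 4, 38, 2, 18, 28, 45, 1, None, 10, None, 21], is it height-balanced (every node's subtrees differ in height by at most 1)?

Tree (level-order array): [20, 4, 38, 2, 18, 28, 45, 1, None, 10, None, 21]
Definition: a tree is height-balanced if, at every node, |h(left) - h(right)| <= 1 (empty subtree has height -1).
Bottom-up per-node check:
  node 1: h_left=-1, h_right=-1, diff=0 [OK], height=0
  node 2: h_left=0, h_right=-1, diff=1 [OK], height=1
  node 10: h_left=-1, h_right=-1, diff=0 [OK], height=0
  node 18: h_left=0, h_right=-1, diff=1 [OK], height=1
  node 4: h_left=1, h_right=1, diff=0 [OK], height=2
  node 21: h_left=-1, h_right=-1, diff=0 [OK], height=0
  node 28: h_left=0, h_right=-1, diff=1 [OK], height=1
  node 45: h_left=-1, h_right=-1, diff=0 [OK], height=0
  node 38: h_left=1, h_right=0, diff=1 [OK], height=2
  node 20: h_left=2, h_right=2, diff=0 [OK], height=3
All nodes satisfy the balance condition.
Result: Balanced


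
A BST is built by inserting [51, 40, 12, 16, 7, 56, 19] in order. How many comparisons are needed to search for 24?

Search path for 24: 51 -> 40 -> 12 -> 16 -> 19
Found: False
Comparisons: 5


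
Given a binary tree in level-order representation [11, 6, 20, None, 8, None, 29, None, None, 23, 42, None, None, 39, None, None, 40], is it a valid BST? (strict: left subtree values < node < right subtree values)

Level-order array: [11, 6, 20, None, 8, None, 29, None, None, 23, 42, None, None, 39, None, None, 40]
Validate using subtree bounds (lo, hi): at each node, require lo < value < hi,
then recurse left with hi=value and right with lo=value.
Preorder trace (stopping at first violation):
  at node 11 with bounds (-inf, +inf): OK
  at node 6 with bounds (-inf, 11): OK
  at node 8 with bounds (6, 11): OK
  at node 20 with bounds (11, +inf): OK
  at node 29 with bounds (20, +inf): OK
  at node 23 with bounds (20, 29): OK
  at node 42 with bounds (29, +inf): OK
  at node 39 with bounds (29, 42): OK
  at node 40 with bounds (39, 42): OK
No violation found at any node.
Result: Valid BST


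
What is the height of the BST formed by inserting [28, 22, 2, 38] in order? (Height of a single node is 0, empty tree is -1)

Insertion order: [28, 22, 2, 38]
Tree (level-order array): [28, 22, 38, 2]
Compute height bottom-up (empty subtree = -1):
  height(2) = 1 + max(-1, -1) = 0
  height(22) = 1 + max(0, -1) = 1
  height(38) = 1 + max(-1, -1) = 0
  height(28) = 1 + max(1, 0) = 2
Height = 2


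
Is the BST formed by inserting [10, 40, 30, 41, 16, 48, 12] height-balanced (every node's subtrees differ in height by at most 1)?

Tree (level-order array): [10, None, 40, 30, 41, 16, None, None, 48, 12]
Definition: a tree is height-balanced if, at every node, |h(left) - h(right)| <= 1 (empty subtree has height -1).
Bottom-up per-node check:
  node 12: h_left=-1, h_right=-1, diff=0 [OK], height=0
  node 16: h_left=0, h_right=-1, diff=1 [OK], height=1
  node 30: h_left=1, h_right=-1, diff=2 [FAIL (|1--1|=2 > 1)], height=2
  node 48: h_left=-1, h_right=-1, diff=0 [OK], height=0
  node 41: h_left=-1, h_right=0, diff=1 [OK], height=1
  node 40: h_left=2, h_right=1, diff=1 [OK], height=3
  node 10: h_left=-1, h_right=3, diff=4 [FAIL (|-1-3|=4 > 1)], height=4
Node 30 violates the condition: |1 - -1| = 2 > 1.
Result: Not balanced


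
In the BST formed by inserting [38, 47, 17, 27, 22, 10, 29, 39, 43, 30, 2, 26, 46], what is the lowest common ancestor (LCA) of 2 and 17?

Tree insertion order: [38, 47, 17, 27, 22, 10, 29, 39, 43, 30, 2, 26, 46]
Tree (level-order array): [38, 17, 47, 10, 27, 39, None, 2, None, 22, 29, None, 43, None, None, None, 26, None, 30, None, 46]
In a BST, the LCA of p=2, q=17 is the first node v on the
root-to-leaf path with p <= v <= q (go left if both < v, right if both > v).
Walk from root:
  at 38: both 2 and 17 < 38, go left
  at 17: 2 <= 17 <= 17, this is the LCA
LCA = 17


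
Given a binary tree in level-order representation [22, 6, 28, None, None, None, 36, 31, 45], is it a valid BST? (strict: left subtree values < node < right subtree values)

Level-order array: [22, 6, 28, None, None, None, 36, 31, 45]
Validate using subtree bounds (lo, hi): at each node, require lo < value < hi,
then recurse left with hi=value and right with lo=value.
Preorder trace (stopping at first violation):
  at node 22 with bounds (-inf, +inf): OK
  at node 6 with bounds (-inf, 22): OK
  at node 28 with bounds (22, +inf): OK
  at node 36 with bounds (28, +inf): OK
  at node 31 with bounds (28, 36): OK
  at node 45 with bounds (36, +inf): OK
No violation found at any node.
Result: Valid BST


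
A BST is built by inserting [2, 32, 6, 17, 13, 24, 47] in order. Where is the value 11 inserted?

Starting tree (level order): [2, None, 32, 6, 47, None, 17, None, None, 13, 24]
Insertion path: 2 -> 32 -> 6 -> 17 -> 13
Result: insert 11 as left child of 13
Final tree (level order): [2, None, 32, 6, 47, None, 17, None, None, 13, 24, 11]


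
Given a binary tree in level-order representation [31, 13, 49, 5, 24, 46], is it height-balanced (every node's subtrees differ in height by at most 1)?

Tree (level-order array): [31, 13, 49, 5, 24, 46]
Definition: a tree is height-balanced if, at every node, |h(left) - h(right)| <= 1 (empty subtree has height -1).
Bottom-up per-node check:
  node 5: h_left=-1, h_right=-1, diff=0 [OK], height=0
  node 24: h_left=-1, h_right=-1, diff=0 [OK], height=0
  node 13: h_left=0, h_right=0, diff=0 [OK], height=1
  node 46: h_left=-1, h_right=-1, diff=0 [OK], height=0
  node 49: h_left=0, h_right=-1, diff=1 [OK], height=1
  node 31: h_left=1, h_right=1, diff=0 [OK], height=2
All nodes satisfy the balance condition.
Result: Balanced


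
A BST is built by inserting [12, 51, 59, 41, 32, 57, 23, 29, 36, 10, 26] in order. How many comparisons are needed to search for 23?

Search path for 23: 12 -> 51 -> 41 -> 32 -> 23
Found: True
Comparisons: 5


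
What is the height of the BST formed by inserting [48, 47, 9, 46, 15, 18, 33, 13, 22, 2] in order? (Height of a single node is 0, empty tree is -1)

Insertion order: [48, 47, 9, 46, 15, 18, 33, 13, 22, 2]
Tree (level-order array): [48, 47, None, 9, None, 2, 46, None, None, 15, None, 13, 18, None, None, None, 33, 22]
Compute height bottom-up (empty subtree = -1):
  height(2) = 1 + max(-1, -1) = 0
  height(13) = 1 + max(-1, -1) = 0
  height(22) = 1 + max(-1, -1) = 0
  height(33) = 1 + max(0, -1) = 1
  height(18) = 1 + max(-1, 1) = 2
  height(15) = 1 + max(0, 2) = 3
  height(46) = 1 + max(3, -1) = 4
  height(9) = 1 + max(0, 4) = 5
  height(47) = 1 + max(5, -1) = 6
  height(48) = 1 + max(6, -1) = 7
Height = 7


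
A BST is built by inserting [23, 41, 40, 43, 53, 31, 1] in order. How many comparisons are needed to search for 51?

Search path for 51: 23 -> 41 -> 43 -> 53
Found: False
Comparisons: 4


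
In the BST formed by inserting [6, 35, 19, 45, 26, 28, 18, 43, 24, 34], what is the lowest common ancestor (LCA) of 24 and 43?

Tree insertion order: [6, 35, 19, 45, 26, 28, 18, 43, 24, 34]
Tree (level-order array): [6, None, 35, 19, 45, 18, 26, 43, None, None, None, 24, 28, None, None, None, None, None, 34]
In a BST, the LCA of p=24, q=43 is the first node v on the
root-to-leaf path with p <= v <= q (go left if both < v, right if both > v).
Walk from root:
  at 6: both 24 and 43 > 6, go right
  at 35: 24 <= 35 <= 43, this is the LCA
LCA = 35


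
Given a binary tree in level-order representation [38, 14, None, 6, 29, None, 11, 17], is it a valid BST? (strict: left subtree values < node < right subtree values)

Level-order array: [38, 14, None, 6, 29, None, 11, 17]
Validate using subtree bounds (lo, hi): at each node, require lo < value < hi,
then recurse left with hi=value and right with lo=value.
Preorder trace (stopping at first violation):
  at node 38 with bounds (-inf, +inf): OK
  at node 14 with bounds (-inf, 38): OK
  at node 6 with bounds (-inf, 14): OK
  at node 11 with bounds (6, 14): OK
  at node 29 with bounds (14, 38): OK
  at node 17 with bounds (14, 29): OK
No violation found at any node.
Result: Valid BST


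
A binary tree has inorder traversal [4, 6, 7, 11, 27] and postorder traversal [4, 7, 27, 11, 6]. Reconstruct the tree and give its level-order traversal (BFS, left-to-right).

Inorder:   [4, 6, 7, 11, 27]
Postorder: [4, 7, 27, 11, 6]
Algorithm: postorder visits root last, so walk postorder right-to-left;
each value is the root of the current inorder slice — split it at that
value, recurse on the right subtree first, then the left.
Recursive splits:
  root=6; inorder splits into left=[4], right=[7, 11, 27]
  root=11; inorder splits into left=[7], right=[27]
  root=27; inorder splits into left=[], right=[]
  root=7; inorder splits into left=[], right=[]
  root=4; inorder splits into left=[], right=[]
Reconstructed level-order: [6, 4, 11, 7, 27]


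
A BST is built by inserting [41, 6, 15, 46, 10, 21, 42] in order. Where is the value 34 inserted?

Starting tree (level order): [41, 6, 46, None, 15, 42, None, 10, 21]
Insertion path: 41 -> 6 -> 15 -> 21
Result: insert 34 as right child of 21
Final tree (level order): [41, 6, 46, None, 15, 42, None, 10, 21, None, None, None, None, None, 34]


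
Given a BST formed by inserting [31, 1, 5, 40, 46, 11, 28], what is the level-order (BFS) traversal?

Tree insertion order: [31, 1, 5, 40, 46, 11, 28]
Tree (level-order array): [31, 1, 40, None, 5, None, 46, None, 11, None, None, None, 28]
BFS from the root, enqueuing left then right child of each popped node:
  queue [31] -> pop 31, enqueue [1, 40], visited so far: [31]
  queue [1, 40] -> pop 1, enqueue [5], visited so far: [31, 1]
  queue [40, 5] -> pop 40, enqueue [46], visited so far: [31, 1, 40]
  queue [5, 46] -> pop 5, enqueue [11], visited so far: [31, 1, 40, 5]
  queue [46, 11] -> pop 46, enqueue [none], visited so far: [31, 1, 40, 5, 46]
  queue [11] -> pop 11, enqueue [28], visited so far: [31, 1, 40, 5, 46, 11]
  queue [28] -> pop 28, enqueue [none], visited so far: [31, 1, 40, 5, 46, 11, 28]
Result: [31, 1, 40, 5, 46, 11, 28]


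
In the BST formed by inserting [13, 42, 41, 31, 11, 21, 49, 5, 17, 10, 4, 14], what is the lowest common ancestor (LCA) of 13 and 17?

Tree insertion order: [13, 42, 41, 31, 11, 21, 49, 5, 17, 10, 4, 14]
Tree (level-order array): [13, 11, 42, 5, None, 41, 49, 4, 10, 31, None, None, None, None, None, None, None, 21, None, 17, None, 14]
In a BST, the LCA of p=13, q=17 is the first node v on the
root-to-leaf path with p <= v <= q (go left if both < v, right if both > v).
Walk from root:
  at 13: 13 <= 13 <= 17, this is the LCA
LCA = 13


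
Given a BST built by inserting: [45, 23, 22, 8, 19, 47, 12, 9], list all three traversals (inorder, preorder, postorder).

Tree insertion order: [45, 23, 22, 8, 19, 47, 12, 9]
Tree (level-order array): [45, 23, 47, 22, None, None, None, 8, None, None, 19, 12, None, 9]
Inorder (L, root, R): [8, 9, 12, 19, 22, 23, 45, 47]
Preorder (root, L, R): [45, 23, 22, 8, 19, 12, 9, 47]
Postorder (L, R, root): [9, 12, 19, 8, 22, 23, 47, 45]


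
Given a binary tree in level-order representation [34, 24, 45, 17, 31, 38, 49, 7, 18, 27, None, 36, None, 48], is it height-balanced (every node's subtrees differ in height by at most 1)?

Tree (level-order array): [34, 24, 45, 17, 31, 38, 49, 7, 18, 27, None, 36, None, 48]
Definition: a tree is height-balanced if, at every node, |h(left) - h(right)| <= 1 (empty subtree has height -1).
Bottom-up per-node check:
  node 7: h_left=-1, h_right=-1, diff=0 [OK], height=0
  node 18: h_left=-1, h_right=-1, diff=0 [OK], height=0
  node 17: h_left=0, h_right=0, diff=0 [OK], height=1
  node 27: h_left=-1, h_right=-1, diff=0 [OK], height=0
  node 31: h_left=0, h_right=-1, diff=1 [OK], height=1
  node 24: h_left=1, h_right=1, diff=0 [OK], height=2
  node 36: h_left=-1, h_right=-1, diff=0 [OK], height=0
  node 38: h_left=0, h_right=-1, diff=1 [OK], height=1
  node 48: h_left=-1, h_right=-1, diff=0 [OK], height=0
  node 49: h_left=0, h_right=-1, diff=1 [OK], height=1
  node 45: h_left=1, h_right=1, diff=0 [OK], height=2
  node 34: h_left=2, h_right=2, diff=0 [OK], height=3
All nodes satisfy the balance condition.
Result: Balanced


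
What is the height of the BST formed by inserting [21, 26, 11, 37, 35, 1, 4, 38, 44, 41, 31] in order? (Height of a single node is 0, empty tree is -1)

Insertion order: [21, 26, 11, 37, 35, 1, 4, 38, 44, 41, 31]
Tree (level-order array): [21, 11, 26, 1, None, None, 37, None, 4, 35, 38, None, None, 31, None, None, 44, None, None, 41]
Compute height bottom-up (empty subtree = -1):
  height(4) = 1 + max(-1, -1) = 0
  height(1) = 1 + max(-1, 0) = 1
  height(11) = 1 + max(1, -1) = 2
  height(31) = 1 + max(-1, -1) = 0
  height(35) = 1 + max(0, -1) = 1
  height(41) = 1 + max(-1, -1) = 0
  height(44) = 1 + max(0, -1) = 1
  height(38) = 1 + max(-1, 1) = 2
  height(37) = 1 + max(1, 2) = 3
  height(26) = 1 + max(-1, 3) = 4
  height(21) = 1 + max(2, 4) = 5
Height = 5


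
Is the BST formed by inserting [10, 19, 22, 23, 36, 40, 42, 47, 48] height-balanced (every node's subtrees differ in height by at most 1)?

Tree (level-order array): [10, None, 19, None, 22, None, 23, None, 36, None, 40, None, 42, None, 47, None, 48]
Definition: a tree is height-balanced if, at every node, |h(left) - h(right)| <= 1 (empty subtree has height -1).
Bottom-up per-node check:
  node 48: h_left=-1, h_right=-1, diff=0 [OK], height=0
  node 47: h_left=-1, h_right=0, diff=1 [OK], height=1
  node 42: h_left=-1, h_right=1, diff=2 [FAIL (|-1-1|=2 > 1)], height=2
  node 40: h_left=-1, h_right=2, diff=3 [FAIL (|-1-2|=3 > 1)], height=3
  node 36: h_left=-1, h_right=3, diff=4 [FAIL (|-1-3|=4 > 1)], height=4
  node 23: h_left=-1, h_right=4, diff=5 [FAIL (|-1-4|=5 > 1)], height=5
  node 22: h_left=-1, h_right=5, diff=6 [FAIL (|-1-5|=6 > 1)], height=6
  node 19: h_left=-1, h_right=6, diff=7 [FAIL (|-1-6|=7 > 1)], height=7
  node 10: h_left=-1, h_right=7, diff=8 [FAIL (|-1-7|=8 > 1)], height=8
Node 42 violates the condition: |-1 - 1| = 2 > 1.
Result: Not balanced


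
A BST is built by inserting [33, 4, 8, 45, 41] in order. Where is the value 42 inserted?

Starting tree (level order): [33, 4, 45, None, 8, 41]
Insertion path: 33 -> 45 -> 41
Result: insert 42 as right child of 41
Final tree (level order): [33, 4, 45, None, 8, 41, None, None, None, None, 42]


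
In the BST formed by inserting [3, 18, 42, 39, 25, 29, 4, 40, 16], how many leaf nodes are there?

Tree built from: [3, 18, 42, 39, 25, 29, 4, 40, 16]
Tree (level-order array): [3, None, 18, 4, 42, None, 16, 39, None, None, None, 25, 40, None, 29]
Rule: A leaf has 0 children.
Per-node child counts:
  node 3: 1 child(ren)
  node 18: 2 child(ren)
  node 4: 1 child(ren)
  node 16: 0 child(ren)
  node 42: 1 child(ren)
  node 39: 2 child(ren)
  node 25: 1 child(ren)
  node 29: 0 child(ren)
  node 40: 0 child(ren)
Matching nodes: [16, 29, 40]
Count of leaf nodes: 3


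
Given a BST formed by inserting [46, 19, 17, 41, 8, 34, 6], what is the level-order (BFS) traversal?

Tree insertion order: [46, 19, 17, 41, 8, 34, 6]
Tree (level-order array): [46, 19, None, 17, 41, 8, None, 34, None, 6]
BFS from the root, enqueuing left then right child of each popped node:
  queue [46] -> pop 46, enqueue [19], visited so far: [46]
  queue [19] -> pop 19, enqueue [17, 41], visited so far: [46, 19]
  queue [17, 41] -> pop 17, enqueue [8], visited so far: [46, 19, 17]
  queue [41, 8] -> pop 41, enqueue [34], visited so far: [46, 19, 17, 41]
  queue [8, 34] -> pop 8, enqueue [6], visited so far: [46, 19, 17, 41, 8]
  queue [34, 6] -> pop 34, enqueue [none], visited so far: [46, 19, 17, 41, 8, 34]
  queue [6] -> pop 6, enqueue [none], visited so far: [46, 19, 17, 41, 8, 34, 6]
Result: [46, 19, 17, 41, 8, 34, 6]


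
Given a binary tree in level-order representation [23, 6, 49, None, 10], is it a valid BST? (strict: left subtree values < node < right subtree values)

Level-order array: [23, 6, 49, None, 10]
Validate using subtree bounds (lo, hi): at each node, require lo < value < hi,
then recurse left with hi=value and right with lo=value.
Preorder trace (stopping at first violation):
  at node 23 with bounds (-inf, +inf): OK
  at node 6 with bounds (-inf, 23): OK
  at node 10 with bounds (6, 23): OK
  at node 49 with bounds (23, +inf): OK
No violation found at any node.
Result: Valid BST


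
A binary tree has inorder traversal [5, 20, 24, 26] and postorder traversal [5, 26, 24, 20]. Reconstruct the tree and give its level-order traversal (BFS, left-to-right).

Inorder:   [5, 20, 24, 26]
Postorder: [5, 26, 24, 20]
Algorithm: postorder visits root last, so walk postorder right-to-left;
each value is the root of the current inorder slice — split it at that
value, recurse on the right subtree first, then the left.
Recursive splits:
  root=20; inorder splits into left=[5], right=[24, 26]
  root=24; inorder splits into left=[], right=[26]
  root=26; inorder splits into left=[], right=[]
  root=5; inorder splits into left=[], right=[]
Reconstructed level-order: [20, 5, 24, 26]


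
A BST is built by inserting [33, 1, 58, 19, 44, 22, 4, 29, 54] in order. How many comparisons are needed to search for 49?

Search path for 49: 33 -> 58 -> 44 -> 54
Found: False
Comparisons: 4


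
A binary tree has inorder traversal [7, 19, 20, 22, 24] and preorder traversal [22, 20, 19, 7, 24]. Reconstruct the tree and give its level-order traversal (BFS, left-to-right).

Inorder:  [7, 19, 20, 22, 24]
Preorder: [22, 20, 19, 7, 24]
Algorithm: preorder visits root first, so consume preorder in order;
for each root, split the current inorder slice at that value into
left-subtree inorder and right-subtree inorder, then recurse.
Recursive splits:
  root=22; inorder splits into left=[7, 19, 20], right=[24]
  root=20; inorder splits into left=[7, 19], right=[]
  root=19; inorder splits into left=[7], right=[]
  root=7; inorder splits into left=[], right=[]
  root=24; inorder splits into left=[], right=[]
Reconstructed level-order: [22, 20, 24, 19, 7]


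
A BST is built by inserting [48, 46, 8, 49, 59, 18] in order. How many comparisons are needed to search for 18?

Search path for 18: 48 -> 46 -> 8 -> 18
Found: True
Comparisons: 4


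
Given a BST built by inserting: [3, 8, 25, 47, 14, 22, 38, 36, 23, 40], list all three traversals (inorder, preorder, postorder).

Tree insertion order: [3, 8, 25, 47, 14, 22, 38, 36, 23, 40]
Tree (level-order array): [3, None, 8, None, 25, 14, 47, None, 22, 38, None, None, 23, 36, 40]
Inorder (L, root, R): [3, 8, 14, 22, 23, 25, 36, 38, 40, 47]
Preorder (root, L, R): [3, 8, 25, 14, 22, 23, 47, 38, 36, 40]
Postorder (L, R, root): [23, 22, 14, 36, 40, 38, 47, 25, 8, 3]


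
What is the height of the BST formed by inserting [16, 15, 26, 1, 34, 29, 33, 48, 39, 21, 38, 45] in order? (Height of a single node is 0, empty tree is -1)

Insertion order: [16, 15, 26, 1, 34, 29, 33, 48, 39, 21, 38, 45]
Tree (level-order array): [16, 15, 26, 1, None, 21, 34, None, None, None, None, 29, 48, None, 33, 39, None, None, None, 38, 45]
Compute height bottom-up (empty subtree = -1):
  height(1) = 1 + max(-1, -1) = 0
  height(15) = 1 + max(0, -1) = 1
  height(21) = 1 + max(-1, -1) = 0
  height(33) = 1 + max(-1, -1) = 0
  height(29) = 1 + max(-1, 0) = 1
  height(38) = 1 + max(-1, -1) = 0
  height(45) = 1 + max(-1, -1) = 0
  height(39) = 1 + max(0, 0) = 1
  height(48) = 1 + max(1, -1) = 2
  height(34) = 1 + max(1, 2) = 3
  height(26) = 1 + max(0, 3) = 4
  height(16) = 1 + max(1, 4) = 5
Height = 5


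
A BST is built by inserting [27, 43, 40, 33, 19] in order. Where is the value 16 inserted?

Starting tree (level order): [27, 19, 43, None, None, 40, None, 33]
Insertion path: 27 -> 19
Result: insert 16 as left child of 19
Final tree (level order): [27, 19, 43, 16, None, 40, None, None, None, 33]


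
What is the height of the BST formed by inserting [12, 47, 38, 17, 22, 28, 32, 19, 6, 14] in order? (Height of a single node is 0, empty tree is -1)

Insertion order: [12, 47, 38, 17, 22, 28, 32, 19, 6, 14]
Tree (level-order array): [12, 6, 47, None, None, 38, None, 17, None, 14, 22, None, None, 19, 28, None, None, None, 32]
Compute height bottom-up (empty subtree = -1):
  height(6) = 1 + max(-1, -1) = 0
  height(14) = 1 + max(-1, -1) = 0
  height(19) = 1 + max(-1, -1) = 0
  height(32) = 1 + max(-1, -1) = 0
  height(28) = 1 + max(-1, 0) = 1
  height(22) = 1 + max(0, 1) = 2
  height(17) = 1 + max(0, 2) = 3
  height(38) = 1 + max(3, -1) = 4
  height(47) = 1 + max(4, -1) = 5
  height(12) = 1 + max(0, 5) = 6
Height = 6


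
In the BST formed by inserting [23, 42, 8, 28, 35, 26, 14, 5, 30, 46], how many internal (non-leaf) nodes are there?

Tree built from: [23, 42, 8, 28, 35, 26, 14, 5, 30, 46]
Tree (level-order array): [23, 8, 42, 5, 14, 28, 46, None, None, None, None, 26, 35, None, None, None, None, 30]
Rule: An internal node has at least one child.
Per-node child counts:
  node 23: 2 child(ren)
  node 8: 2 child(ren)
  node 5: 0 child(ren)
  node 14: 0 child(ren)
  node 42: 2 child(ren)
  node 28: 2 child(ren)
  node 26: 0 child(ren)
  node 35: 1 child(ren)
  node 30: 0 child(ren)
  node 46: 0 child(ren)
Matching nodes: [23, 8, 42, 28, 35]
Count of internal (non-leaf) nodes: 5


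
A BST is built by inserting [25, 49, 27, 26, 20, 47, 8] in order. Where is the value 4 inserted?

Starting tree (level order): [25, 20, 49, 8, None, 27, None, None, None, 26, 47]
Insertion path: 25 -> 20 -> 8
Result: insert 4 as left child of 8
Final tree (level order): [25, 20, 49, 8, None, 27, None, 4, None, 26, 47]


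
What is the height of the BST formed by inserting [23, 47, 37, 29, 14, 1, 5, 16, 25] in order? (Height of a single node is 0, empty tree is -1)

Insertion order: [23, 47, 37, 29, 14, 1, 5, 16, 25]
Tree (level-order array): [23, 14, 47, 1, 16, 37, None, None, 5, None, None, 29, None, None, None, 25]
Compute height bottom-up (empty subtree = -1):
  height(5) = 1 + max(-1, -1) = 0
  height(1) = 1 + max(-1, 0) = 1
  height(16) = 1 + max(-1, -1) = 0
  height(14) = 1 + max(1, 0) = 2
  height(25) = 1 + max(-1, -1) = 0
  height(29) = 1 + max(0, -1) = 1
  height(37) = 1 + max(1, -1) = 2
  height(47) = 1 + max(2, -1) = 3
  height(23) = 1 + max(2, 3) = 4
Height = 4


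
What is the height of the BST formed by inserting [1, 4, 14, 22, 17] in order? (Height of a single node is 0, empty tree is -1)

Insertion order: [1, 4, 14, 22, 17]
Tree (level-order array): [1, None, 4, None, 14, None, 22, 17]
Compute height bottom-up (empty subtree = -1):
  height(17) = 1 + max(-1, -1) = 0
  height(22) = 1 + max(0, -1) = 1
  height(14) = 1 + max(-1, 1) = 2
  height(4) = 1 + max(-1, 2) = 3
  height(1) = 1 + max(-1, 3) = 4
Height = 4


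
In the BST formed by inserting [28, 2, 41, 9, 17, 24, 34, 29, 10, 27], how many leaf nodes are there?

Tree built from: [28, 2, 41, 9, 17, 24, 34, 29, 10, 27]
Tree (level-order array): [28, 2, 41, None, 9, 34, None, None, 17, 29, None, 10, 24, None, None, None, None, None, 27]
Rule: A leaf has 0 children.
Per-node child counts:
  node 28: 2 child(ren)
  node 2: 1 child(ren)
  node 9: 1 child(ren)
  node 17: 2 child(ren)
  node 10: 0 child(ren)
  node 24: 1 child(ren)
  node 27: 0 child(ren)
  node 41: 1 child(ren)
  node 34: 1 child(ren)
  node 29: 0 child(ren)
Matching nodes: [10, 27, 29]
Count of leaf nodes: 3


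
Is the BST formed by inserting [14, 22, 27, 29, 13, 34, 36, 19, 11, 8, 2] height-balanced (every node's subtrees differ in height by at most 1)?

Tree (level-order array): [14, 13, 22, 11, None, 19, 27, 8, None, None, None, None, 29, 2, None, None, 34, None, None, None, 36]
Definition: a tree is height-balanced if, at every node, |h(left) - h(right)| <= 1 (empty subtree has height -1).
Bottom-up per-node check:
  node 2: h_left=-1, h_right=-1, diff=0 [OK], height=0
  node 8: h_left=0, h_right=-1, diff=1 [OK], height=1
  node 11: h_left=1, h_right=-1, diff=2 [FAIL (|1--1|=2 > 1)], height=2
  node 13: h_left=2, h_right=-1, diff=3 [FAIL (|2--1|=3 > 1)], height=3
  node 19: h_left=-1, h_right=-1, diff=0 [OK], height=0
  node 36: h_left=-1, h_right=-1, diff=0 [OK], height=0
  node 34: h_left=-1, h_right=0, diff=1 [OK], height=1
  node 29: h_left=-1, h_right=1, diff=2 [FAIL (|-1-1|=2 > 1)], height=2
  node 27: h_left=-1, h_right=2, diff=3 [FAIL (|-1-2|=3 > 1)], height=3
  node 22: h_left=0, h_right=3, diff=3 [FAIL (|0-3|=3 > 1)], height=4
  node 14: h_left=3, h_right=4, diff=1 [OK], height=5
Node 11 violates the condition: |1 - -1| = 2 > 1.
Result: Not balanced
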